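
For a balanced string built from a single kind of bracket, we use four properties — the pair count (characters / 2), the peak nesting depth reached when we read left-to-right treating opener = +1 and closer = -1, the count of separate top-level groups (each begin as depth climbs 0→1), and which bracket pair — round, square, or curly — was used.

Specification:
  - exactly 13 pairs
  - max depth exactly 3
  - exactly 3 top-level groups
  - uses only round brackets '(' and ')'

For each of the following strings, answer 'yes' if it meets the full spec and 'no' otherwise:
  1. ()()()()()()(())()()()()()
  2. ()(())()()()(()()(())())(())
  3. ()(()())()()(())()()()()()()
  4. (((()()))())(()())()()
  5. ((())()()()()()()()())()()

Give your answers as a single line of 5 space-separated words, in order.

Answer: no no no no yes

Derivation:
String 1 '()()()()()()(())()()()()()': depth seq [1 0 1 0 1 0 1 0 1 0 1 0 1 2 1 0 1 0 1 0 1 0 1 0 1 0]
  -> pairs=13 depth=2 groups=12 -> no
String 2 '()(())()()()(()()(())())(())': depth seq [1 0 1 2 1 0 1 0 1 0 1 0 1 2 1 2 1 2 3 2 1 2 1 0 1 2 1 0]
  -> pairs=14 depth=3 groups=7 -> no
String 3 '()(()())()()(())()()()()()()': depth seq [1 0 1 2 1 2 1 0 1 0 1 0 1 2 1 0 1 0 1 0 1 0 1 0 1 0 1 0]
  -> pairs=14 depth=2 groups=11 -> no
String 4 '(((()()))())(()())()()': depth seq [1 2 3 4 3 4 3 2 1 2 1 0 1 2 1 2 1 0 1 0 1 0]
  -> pairs=11 depth=4 groups=4 -> no
String 5 '((())()()()()()()()())()()': depth seq [1 2 3 2 1 2 1 2 1 2 1 2 1 2 1 2 1 2 1 2 1 0 1 0 1 0]
  -> pairs=13 depth=3 groups=3 -> yes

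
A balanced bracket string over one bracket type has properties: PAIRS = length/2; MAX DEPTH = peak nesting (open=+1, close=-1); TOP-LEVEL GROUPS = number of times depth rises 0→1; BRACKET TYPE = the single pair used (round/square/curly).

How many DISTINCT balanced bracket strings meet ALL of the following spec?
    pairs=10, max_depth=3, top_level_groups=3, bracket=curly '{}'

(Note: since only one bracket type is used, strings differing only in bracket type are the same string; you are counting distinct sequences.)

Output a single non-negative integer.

Spec: pairs=10 depth=3 groups=3
Count(depth <= 3) = 1008
Count(depth <= 2) = 36
Count(depth == 3) = 1008 - 36 = 972

Answer: 972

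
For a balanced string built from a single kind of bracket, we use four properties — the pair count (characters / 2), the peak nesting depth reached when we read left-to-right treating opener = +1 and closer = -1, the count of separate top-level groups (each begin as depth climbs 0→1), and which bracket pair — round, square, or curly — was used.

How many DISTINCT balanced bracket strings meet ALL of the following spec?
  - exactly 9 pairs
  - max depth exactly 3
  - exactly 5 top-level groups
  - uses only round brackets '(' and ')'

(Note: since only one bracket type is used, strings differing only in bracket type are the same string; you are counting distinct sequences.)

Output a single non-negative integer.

Spec: pairs=9 depth=3 groups=5
Count(depth <= 3) = 225
Count(depth <= 2) = 70
Count(depth == 3) = 225 - 70 = 155

Answer: 155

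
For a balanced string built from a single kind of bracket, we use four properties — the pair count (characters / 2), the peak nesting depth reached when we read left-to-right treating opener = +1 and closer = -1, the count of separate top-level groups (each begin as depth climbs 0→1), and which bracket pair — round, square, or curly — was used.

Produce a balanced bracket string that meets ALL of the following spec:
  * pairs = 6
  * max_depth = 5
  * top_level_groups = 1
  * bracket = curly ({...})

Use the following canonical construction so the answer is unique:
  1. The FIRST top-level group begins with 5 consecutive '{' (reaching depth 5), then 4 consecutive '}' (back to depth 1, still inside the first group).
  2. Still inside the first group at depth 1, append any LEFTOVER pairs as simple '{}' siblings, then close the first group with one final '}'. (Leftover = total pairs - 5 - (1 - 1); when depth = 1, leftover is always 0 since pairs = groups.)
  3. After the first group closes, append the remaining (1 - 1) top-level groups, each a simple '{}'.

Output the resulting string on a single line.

Spec: pairs=6 depth=5 groups=1
Leftover pairs = 6 - 5 - (1-1) = 1
First group: deep chain of depth 5 + 1 sibling pairs
Remaining 0 groups: simple '{}' each

Answer: {{{{{}}}}{}}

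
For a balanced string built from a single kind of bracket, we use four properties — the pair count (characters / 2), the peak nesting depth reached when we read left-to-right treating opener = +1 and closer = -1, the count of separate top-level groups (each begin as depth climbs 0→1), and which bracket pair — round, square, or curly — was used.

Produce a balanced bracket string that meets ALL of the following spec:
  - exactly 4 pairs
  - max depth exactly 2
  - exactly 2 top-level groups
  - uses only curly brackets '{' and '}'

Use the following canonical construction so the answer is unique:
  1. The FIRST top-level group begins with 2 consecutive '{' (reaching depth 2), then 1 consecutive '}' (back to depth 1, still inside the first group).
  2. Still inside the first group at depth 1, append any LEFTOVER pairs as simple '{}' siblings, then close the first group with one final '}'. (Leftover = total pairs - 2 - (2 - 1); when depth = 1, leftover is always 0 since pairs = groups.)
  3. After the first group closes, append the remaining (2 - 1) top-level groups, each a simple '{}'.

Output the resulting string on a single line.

Answer: {{}{}}{}

Derivation:
Spec: pairs=4 depth=2 groups=2
Leftover pairs = 4 - 2 - (2-1) = 1
First group: deep chain of depth 2 + 1 sibling pairs
Remaining 1 groups: simple '{}' each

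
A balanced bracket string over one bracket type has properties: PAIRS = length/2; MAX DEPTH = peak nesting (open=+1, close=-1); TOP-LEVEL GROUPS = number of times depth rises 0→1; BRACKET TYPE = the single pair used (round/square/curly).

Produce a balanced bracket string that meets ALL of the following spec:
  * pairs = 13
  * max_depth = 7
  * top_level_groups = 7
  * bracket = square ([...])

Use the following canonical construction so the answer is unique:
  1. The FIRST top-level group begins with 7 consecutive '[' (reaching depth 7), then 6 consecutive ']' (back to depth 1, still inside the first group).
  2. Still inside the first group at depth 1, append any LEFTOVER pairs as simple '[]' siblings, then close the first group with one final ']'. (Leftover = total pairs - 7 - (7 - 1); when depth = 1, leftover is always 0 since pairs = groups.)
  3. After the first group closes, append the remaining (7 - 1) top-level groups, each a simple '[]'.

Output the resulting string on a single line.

Answer: [[[[[[[]]]]]]][][][][][][]

Derivation:
Spec: pairs=13 depth=7 groups=7
Leftover pairs = 13 - 7 - (7-1) = 0
First group: deep chain of depth 7 + 0 sibling pairs
Remaining 6 groups: simple '[]' each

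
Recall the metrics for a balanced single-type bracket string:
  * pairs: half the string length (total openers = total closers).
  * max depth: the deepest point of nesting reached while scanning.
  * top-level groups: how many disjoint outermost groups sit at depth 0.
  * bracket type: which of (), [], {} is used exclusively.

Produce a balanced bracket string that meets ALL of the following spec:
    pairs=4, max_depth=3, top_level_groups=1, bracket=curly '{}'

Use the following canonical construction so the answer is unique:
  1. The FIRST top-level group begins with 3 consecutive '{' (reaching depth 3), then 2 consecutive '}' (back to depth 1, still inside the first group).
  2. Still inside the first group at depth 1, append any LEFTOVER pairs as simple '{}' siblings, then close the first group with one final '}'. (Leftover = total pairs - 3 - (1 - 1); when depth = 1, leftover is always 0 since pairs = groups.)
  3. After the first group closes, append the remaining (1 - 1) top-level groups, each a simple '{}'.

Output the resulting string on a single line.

Spec: pairs=4 depth=3 groups=1
Leftover pairs = 4 - 3 - (1-1) = 1
First group: deep chain of depth 3 + 1 sibling pairs
Remaining 0 groups: simple '{}' each

Answer: {{{}}{}}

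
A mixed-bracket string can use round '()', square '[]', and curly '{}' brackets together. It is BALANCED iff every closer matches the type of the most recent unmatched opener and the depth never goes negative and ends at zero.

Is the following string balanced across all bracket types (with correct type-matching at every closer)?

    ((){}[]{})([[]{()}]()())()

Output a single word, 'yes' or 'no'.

pos 0: push '('; stack = (
pos 1: push '('; stack = ((
pos 2: ')' matches '('; pop; stack = (
pos 3: push '{'; stack = ({
pos 4: '}' matches '{'; pop; stack = (
pos 5: push '['; stack = ([
pos 6: ']' matches '['; pop; stack = (
pos 7: push '{'; stack = ({
pos 8: '}' matches '{'; pop; stack = (
pos 9: ')' matches '('; pop; stack = (empty)
pos 10: push '('; stack = (
pos 11: push '['; stack = ([
pos 12: push '['; stack = ([[
pos 13: ']' matches '['; pop; stack = ([
pos 14: push '{'; stack = ([{
pos 15: push '('; stack = ([{(
pos 16: ')' matches '('; pop; stack = ([{
pos 17: '}' matches '{'; pop; stack = ([
pos 18: ']' matches '['; pop; stack = (
pos 19: push '('; stack = ((
pos 20: ')' matches '('; pop; stack = (
pos 21: push '('; stack = ((
pos 22: ')' matches '('; pop; stack = (
pos 23: ')' matches '('; pop; stack = (empty)
pos 24: push '('; stack = (
pos 25: ')' matches '('; pop; stack = (empty)
end: stack empty → VALID
Verdict: properly nested → yes

Answer: yes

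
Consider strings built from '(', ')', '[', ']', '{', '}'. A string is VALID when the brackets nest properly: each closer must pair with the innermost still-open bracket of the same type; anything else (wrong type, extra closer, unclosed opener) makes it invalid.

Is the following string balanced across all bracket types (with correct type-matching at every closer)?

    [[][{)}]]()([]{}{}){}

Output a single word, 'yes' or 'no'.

pos 0: push '['; stack = [
pos 1: push '['; stack = [[
pos 2: ']' matches '['; pop; stack = [
pos 3: push '['; stack = [[
pos 4: push '{'; stack = [[{
pos 5: saw closer ')' but top of stack is '{' (expected '}') → INVALID
Verdict: type mismatch at position 5: ')' closes '{' → no

Answer: no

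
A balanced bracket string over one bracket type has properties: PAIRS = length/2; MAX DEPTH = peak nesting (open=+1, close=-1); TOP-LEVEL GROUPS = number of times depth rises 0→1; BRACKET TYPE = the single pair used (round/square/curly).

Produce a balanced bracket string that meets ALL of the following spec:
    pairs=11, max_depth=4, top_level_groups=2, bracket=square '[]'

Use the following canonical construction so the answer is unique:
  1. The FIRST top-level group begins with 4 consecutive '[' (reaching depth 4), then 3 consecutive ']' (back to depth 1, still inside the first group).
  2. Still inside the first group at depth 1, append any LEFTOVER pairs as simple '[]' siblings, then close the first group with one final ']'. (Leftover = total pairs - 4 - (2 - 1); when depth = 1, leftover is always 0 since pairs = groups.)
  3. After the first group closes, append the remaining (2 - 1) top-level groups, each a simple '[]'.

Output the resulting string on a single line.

Spec: pairs=11 depth=4 groups=2
Leftover pairs = 11 - 4 - (2-1) = 6
First group: deep chain of depth 4 + 6 sibling pairs
Remaining 1 groups: simple '[]' each

Answer: [[[[]]][][][][][][]][]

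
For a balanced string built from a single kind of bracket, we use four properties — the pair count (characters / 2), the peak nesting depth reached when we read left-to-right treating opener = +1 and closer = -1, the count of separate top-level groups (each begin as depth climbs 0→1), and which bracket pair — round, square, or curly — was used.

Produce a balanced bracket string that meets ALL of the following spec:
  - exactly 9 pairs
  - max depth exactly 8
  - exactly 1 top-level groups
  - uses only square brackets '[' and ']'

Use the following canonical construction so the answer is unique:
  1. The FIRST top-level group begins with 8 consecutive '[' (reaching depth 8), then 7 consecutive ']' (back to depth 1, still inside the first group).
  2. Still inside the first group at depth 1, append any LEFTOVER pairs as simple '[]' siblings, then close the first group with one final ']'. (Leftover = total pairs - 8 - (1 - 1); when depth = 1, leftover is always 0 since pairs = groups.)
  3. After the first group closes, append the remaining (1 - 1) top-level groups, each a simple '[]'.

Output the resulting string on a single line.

Spec: pairs=9 depth=8 groups=1
Leftover pairs = 9 - 8 - (1-1) = 1
First group: deep chain of depth 8 + 1 sibling pairs
Remaining 0 groups: simple '[]' each

Answer: [[[[[[[[]]]]]]][]]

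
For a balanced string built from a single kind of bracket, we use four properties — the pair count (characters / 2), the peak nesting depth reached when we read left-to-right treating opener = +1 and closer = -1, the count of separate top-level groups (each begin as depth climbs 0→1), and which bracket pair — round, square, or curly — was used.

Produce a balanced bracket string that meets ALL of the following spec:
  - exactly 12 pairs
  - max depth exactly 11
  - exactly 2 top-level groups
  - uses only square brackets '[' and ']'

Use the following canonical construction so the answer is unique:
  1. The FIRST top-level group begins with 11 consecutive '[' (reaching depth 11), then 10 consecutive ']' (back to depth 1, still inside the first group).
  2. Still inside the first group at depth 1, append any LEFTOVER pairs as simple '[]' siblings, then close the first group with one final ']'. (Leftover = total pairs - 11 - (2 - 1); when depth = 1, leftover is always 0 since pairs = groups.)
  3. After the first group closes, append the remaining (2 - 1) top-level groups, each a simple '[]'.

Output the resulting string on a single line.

Answer: [[[[[[[[[[[]]]]]]]]]]][]

Derivation:
Spec: pairs=12 depth=11 groups=2
Leftover pairs = 12 - 11 - (2-1) = 0
First group: deep chain of depth 11 + 0 sibling pairs
Remaining 1 groups: simple '[]' each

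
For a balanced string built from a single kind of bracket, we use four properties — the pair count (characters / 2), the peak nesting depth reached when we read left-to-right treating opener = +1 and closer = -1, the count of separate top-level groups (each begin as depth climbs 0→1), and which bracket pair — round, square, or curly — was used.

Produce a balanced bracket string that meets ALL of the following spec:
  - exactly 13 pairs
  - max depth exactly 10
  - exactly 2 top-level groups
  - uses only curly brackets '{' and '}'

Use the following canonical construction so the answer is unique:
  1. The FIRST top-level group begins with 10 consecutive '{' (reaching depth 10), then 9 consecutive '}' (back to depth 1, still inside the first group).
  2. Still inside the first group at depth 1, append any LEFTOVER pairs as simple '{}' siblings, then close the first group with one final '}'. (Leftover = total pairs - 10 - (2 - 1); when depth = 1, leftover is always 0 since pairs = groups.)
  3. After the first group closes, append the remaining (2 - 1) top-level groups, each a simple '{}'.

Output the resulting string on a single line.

Spec: pairs=13 depth=10 groups=2
Leftover pairs = 13 - 10 - (2-1) = 2
First group: deep chain of depth 10 + 2 sibling pairs
Remaining 1 groups: simple '{}' each

Answer: {{{{{{{{{{}}}}}}}}}{}{}}{}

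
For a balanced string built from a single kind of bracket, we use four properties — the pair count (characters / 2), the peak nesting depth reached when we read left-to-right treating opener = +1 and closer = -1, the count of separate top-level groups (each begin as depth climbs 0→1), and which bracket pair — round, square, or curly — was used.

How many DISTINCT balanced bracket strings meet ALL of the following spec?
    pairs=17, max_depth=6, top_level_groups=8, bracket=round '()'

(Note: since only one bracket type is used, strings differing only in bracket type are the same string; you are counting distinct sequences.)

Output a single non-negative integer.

Answer: 53000

Derivation:
Spec: pairs=17 depth=6 groups=8
Count(depth <= 6) = 947600
Count(depth <= 5) = 894600
Count(depth == 6) = 947600 - 894600 = 53000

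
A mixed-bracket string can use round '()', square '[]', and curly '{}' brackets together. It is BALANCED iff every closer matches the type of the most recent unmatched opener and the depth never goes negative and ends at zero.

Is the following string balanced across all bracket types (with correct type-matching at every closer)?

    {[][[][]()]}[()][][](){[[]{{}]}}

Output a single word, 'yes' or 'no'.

pos 0: push '{'; stack = {
pos 1: push '['; stack = {[
pos 2: ']' matches '['; pop; stack = {
pos 3: push '['; stack = {[
pos 4: push '['; stack = {[[
pos 5: ']' matches '['; pop; stack = {[
pos 6: push '['; stack = {[[
pos 7: ']' matches '['; pop; stack = {[
pos 8: push '('; stack = {[(
pos 9: ')' matches '('; pop; stack = {[
pos 10: ']' matches '['; pop; stack = {
pos 11: '}' matches '{'; pop; stack = (empty)
pos 12: push '['; stack = [
pos 13: push '('; stack = [(
pos 14: ')' matches '('; pop; stack = [
pos 15: ']' matches '['; pop; stack = (empty)
pos 16: push '['; stack = [
pos 17: ']' matches '['; pop; stack = (empty)
pos 18: push '['; stack = [
pos 19: ']' matches '['; pop; stack = (empty)
pos 20: push '('; stack = (
pos 21: ')' matches '('; pop; stack = (empty)
pos 22: push '{'; stack = {
pos 23: push '['; stack = {[
pos 24: push '['; stack = {[[
pos 25: ']' matches '['; pop; stack = {[
pos 26: push '{'; stack = {[{
pos 27: push '{'; stack = {[{{
pos 28: '}' matches '{'; pop; stack = {[{
pos 29: saw closer ']' but top of stack is '{' (expected '}') → INVALID
Verdict: type mismatch at position 29: ']' closes '{' → no

Answer: no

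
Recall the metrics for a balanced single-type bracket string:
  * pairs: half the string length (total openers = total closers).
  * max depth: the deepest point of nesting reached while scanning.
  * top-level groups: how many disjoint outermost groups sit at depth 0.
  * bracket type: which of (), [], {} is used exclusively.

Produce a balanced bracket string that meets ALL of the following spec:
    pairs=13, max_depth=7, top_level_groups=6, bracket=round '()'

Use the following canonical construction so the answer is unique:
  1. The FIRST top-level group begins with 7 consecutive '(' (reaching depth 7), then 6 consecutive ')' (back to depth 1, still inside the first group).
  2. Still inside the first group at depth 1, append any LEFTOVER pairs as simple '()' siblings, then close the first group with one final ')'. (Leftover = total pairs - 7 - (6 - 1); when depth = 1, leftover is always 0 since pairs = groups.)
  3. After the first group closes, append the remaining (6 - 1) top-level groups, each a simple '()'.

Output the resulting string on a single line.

Spec: pairs=13 depth=7 groups=6
Leftover pairs = 13 - 7 - (6-1) = 1
First group: deep chain of depth 7 + 1 sibling pairs
Remaining 5 groups: simple '()' each

Answer: ((((((())))))())()()()()()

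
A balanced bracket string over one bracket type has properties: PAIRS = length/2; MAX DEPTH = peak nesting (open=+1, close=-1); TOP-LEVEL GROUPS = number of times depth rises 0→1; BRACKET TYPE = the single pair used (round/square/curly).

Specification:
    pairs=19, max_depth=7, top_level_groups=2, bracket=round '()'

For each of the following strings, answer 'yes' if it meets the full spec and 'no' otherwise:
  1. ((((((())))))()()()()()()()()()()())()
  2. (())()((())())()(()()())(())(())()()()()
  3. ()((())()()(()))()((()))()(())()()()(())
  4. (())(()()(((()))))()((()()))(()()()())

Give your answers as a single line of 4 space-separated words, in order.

Answer: yes no no no

Derivation:
String 1 '((((((())))))()()()()()()()()()()())()': depth seq [1 2 3 4 5 6 7 6 5 4 3 2 1 2 1 2 1 2 1 2 1 2 1 2 1 2 1 2 1 2 1 2 1 2 1 0 1 0]
  -> pairs=19 depth=7 groups=2 -> yes
String 2 '(())()((())())()(()()())(())(())()()()()': depth seq [1 2 1 0 1 0 1 2 3 2 1 2 1 0 1 0 1 2 1 2 1 2 1 0 1 2 1 0 1 2 1 0 1 0 1 0 1 0 1 0]
  -> pairs=20 depth=3 groups=11 -> no
String 3 '()((())()()(()))()((()))()(())()()()(())': depth seq [1 0 1 2 3 2 1 2 1 2 1 2 3 2 1 0 1 0 1 2 3 2 1 0 1 0 1 2 1 0 1 0 1 0 1 0 1 2 1 0]
  -> pairs=20 depth=3 groups=10 -> no
String 4 '(())(()()(((()))))()((()()))(()()()())': depth seq [1 2 1 0 1 2 1 2 1 2 3 4 5 4 3 2 1 0 1 0 1 2 3 2 3 2 1 0 1 2 1 2 1 2 1 2 1 0]
  -> pairs=19 depth=5 groups=5 -> no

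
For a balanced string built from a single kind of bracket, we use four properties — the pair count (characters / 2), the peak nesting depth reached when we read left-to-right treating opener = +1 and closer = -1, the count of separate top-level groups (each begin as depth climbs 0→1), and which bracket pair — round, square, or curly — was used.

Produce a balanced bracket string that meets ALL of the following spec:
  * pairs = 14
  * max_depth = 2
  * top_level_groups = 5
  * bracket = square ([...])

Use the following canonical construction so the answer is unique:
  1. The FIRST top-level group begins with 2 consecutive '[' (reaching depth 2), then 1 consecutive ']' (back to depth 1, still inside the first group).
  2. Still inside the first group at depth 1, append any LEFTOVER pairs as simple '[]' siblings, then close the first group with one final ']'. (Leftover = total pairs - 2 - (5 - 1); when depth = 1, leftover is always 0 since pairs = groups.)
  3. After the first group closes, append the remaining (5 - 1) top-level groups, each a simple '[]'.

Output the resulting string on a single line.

Spec: pairs=14 depth=2 groups=5
Leftover pairs = 14 - 2 - (5-1) = 8
First group: deep chain of depth 2 + 8 sibling pairs
Remaining 4 groups: simple '[]' each

Answer: [[][][][][][][][][]][][][][]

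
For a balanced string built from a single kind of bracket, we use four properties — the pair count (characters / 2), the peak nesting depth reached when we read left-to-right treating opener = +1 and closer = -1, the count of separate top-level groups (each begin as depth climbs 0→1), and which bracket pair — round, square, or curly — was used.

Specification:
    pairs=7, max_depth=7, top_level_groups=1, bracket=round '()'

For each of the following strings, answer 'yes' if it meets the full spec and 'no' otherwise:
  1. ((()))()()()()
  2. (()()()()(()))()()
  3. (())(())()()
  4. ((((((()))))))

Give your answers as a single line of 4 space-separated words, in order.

String 1 '((()))()()()()': depth seq [1 2 3 2 1 0 1 0 1 0 1 0 1 0]
  -> pairs=7 depth=3 groups=5 -> no
String 2 '(()()()()(()))()()': depth seq [1 2 1 2 1 2 1 2 1 2 3 2 1 0 1 0 1 0]
  -> pairs=9 depth=3 groups=3 -> no
String 3 '(())(())()()': depth seq [1 2 1 0 1 2 1 0 1 0 1 0]
  -> pairs=6 depth=2 groups=4 -> no
String 4 '((((((()))))))': depth seq [1 2 3 4 5 6 7 6 5 4 3 2 1 0]
  -> pairs=7 depth=7 groups=1 -> yes

Answer: no no no yes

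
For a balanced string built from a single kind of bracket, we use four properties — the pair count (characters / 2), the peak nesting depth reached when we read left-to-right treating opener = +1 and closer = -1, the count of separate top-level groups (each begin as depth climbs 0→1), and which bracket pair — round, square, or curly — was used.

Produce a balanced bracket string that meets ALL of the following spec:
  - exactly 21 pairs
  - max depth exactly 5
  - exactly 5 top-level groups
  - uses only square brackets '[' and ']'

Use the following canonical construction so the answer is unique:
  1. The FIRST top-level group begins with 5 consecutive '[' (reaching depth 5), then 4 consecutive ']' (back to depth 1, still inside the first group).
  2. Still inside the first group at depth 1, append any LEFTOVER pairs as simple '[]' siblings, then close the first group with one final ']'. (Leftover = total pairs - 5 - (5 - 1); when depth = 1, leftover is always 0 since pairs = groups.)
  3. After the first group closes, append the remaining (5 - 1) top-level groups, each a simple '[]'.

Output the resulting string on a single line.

Answer: [[[[[]]]][][][][][][][][][][][][]][][][][]

Derivation:
Spec: pairs=21 depth=5 groups=5
Leftover pairs = 21 - 5 - (5-1) = 12
First group: deep chain of depth 5 + 12 sibling pairs
Remaining 4 groups: simple '[]' each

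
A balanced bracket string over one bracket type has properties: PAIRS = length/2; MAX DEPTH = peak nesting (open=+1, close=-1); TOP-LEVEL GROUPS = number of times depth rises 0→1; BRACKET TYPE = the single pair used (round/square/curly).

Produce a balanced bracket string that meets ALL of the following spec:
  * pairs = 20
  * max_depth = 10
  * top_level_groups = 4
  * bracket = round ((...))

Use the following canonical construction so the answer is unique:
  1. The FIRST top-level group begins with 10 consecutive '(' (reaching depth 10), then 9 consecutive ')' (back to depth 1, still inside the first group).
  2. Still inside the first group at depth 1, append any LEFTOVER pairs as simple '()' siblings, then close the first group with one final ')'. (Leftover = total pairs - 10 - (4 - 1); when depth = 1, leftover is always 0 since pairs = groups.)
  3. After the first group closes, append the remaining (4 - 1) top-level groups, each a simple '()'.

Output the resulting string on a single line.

Answer: (((((((((()))))))))()()()()()()())()()()

Derivation:
Spec: pairs=20 depth=10 groups=4
Leftover pairs = 20 - 10 - (4-1) = 7
First group: deep chain of depth 10 + 7 sibling pairs
Remaining 3 groups: simple '()' each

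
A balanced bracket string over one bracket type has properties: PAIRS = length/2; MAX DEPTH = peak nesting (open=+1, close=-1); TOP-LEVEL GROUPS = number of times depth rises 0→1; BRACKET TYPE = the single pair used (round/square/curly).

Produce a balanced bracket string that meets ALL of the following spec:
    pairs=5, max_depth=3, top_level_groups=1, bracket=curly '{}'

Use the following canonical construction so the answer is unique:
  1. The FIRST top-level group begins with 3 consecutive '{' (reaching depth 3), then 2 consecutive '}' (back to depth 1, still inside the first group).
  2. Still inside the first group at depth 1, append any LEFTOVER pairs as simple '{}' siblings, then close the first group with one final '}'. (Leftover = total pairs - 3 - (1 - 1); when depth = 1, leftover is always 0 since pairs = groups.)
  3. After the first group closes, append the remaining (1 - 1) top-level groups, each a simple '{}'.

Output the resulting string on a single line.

Answer: {{{}}{}{}}

Derivation:
Spec: pairs=5 depth=3 groups=1
Leftover pairs = 5 - 3 - (1-1) = 2
First group: deep chain of depth 3 + 2 sibling pairs
Remaining 0 groups: simple '{}' each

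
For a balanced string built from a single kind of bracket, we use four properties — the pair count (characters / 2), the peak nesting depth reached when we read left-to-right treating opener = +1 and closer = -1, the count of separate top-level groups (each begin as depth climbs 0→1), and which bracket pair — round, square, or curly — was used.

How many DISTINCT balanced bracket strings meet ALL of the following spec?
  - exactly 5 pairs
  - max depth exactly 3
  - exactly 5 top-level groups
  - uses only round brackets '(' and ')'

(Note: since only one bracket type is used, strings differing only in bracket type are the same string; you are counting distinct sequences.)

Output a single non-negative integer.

Spec: pairs=5 depth=3 groups=5
Count(depth <= 3) = 1
Count(depth <= 2) = 1
Count(depth == 3) = 1 - 1 = 0

Answer: 0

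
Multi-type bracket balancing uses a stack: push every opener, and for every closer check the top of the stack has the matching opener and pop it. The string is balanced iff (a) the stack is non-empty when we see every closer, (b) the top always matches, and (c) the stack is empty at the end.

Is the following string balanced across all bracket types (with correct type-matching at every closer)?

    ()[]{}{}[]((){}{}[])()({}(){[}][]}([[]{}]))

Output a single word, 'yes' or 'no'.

pos 0: push '('; stack = (
pos 1: ')' matches '('; pop; stack = (empty)
pos 2: push '['; stack = [
pos 3: ']' matches '['; pop; stack = (empty)
pos 4: push '{'; stack = {
pos 5: '}' matches '{'; pop; stack = (empty)
pos 6: push '{'; stack = {
pos 7: '}' matches '{'; pop; stack = (empty)
pos 8: push '['; stack = [
pos 9: ']' matches '['; pop; stack = (empty)
pos 10: push '('; stack = (
pos 11: push '('; stack = ((
pos 12: ')' matches '('; pop; stack = (
pos 13: push '{'; stack = ({
pos 14: '}' matches '{'; pop; stack = (
pos 15: push '{'; stack = ({
pos 16: '}' matches '{'; pop; stack = (
pos 17: push '['; stack = ([
pos 18: ']' matches '['; pop; stack = (
pos 19: ')' matches '('; pop; stack = (empty)
pos 20: push '('; stack = (
pos 21: ')' matches '('; pop; stack = (empty)
pos 22: push '('; stack = (
pos 23: push '{'; stack = ({
pos 24: '}' matches '{'; pop; stack = (
pos 25: push '('; stack = ((
pos 26: ')' matches '('; pop; stack = (
pos 27: push '{'; stack = ({
pos 28: push '['; stack = ({[
pos 29: saw closer '}' but top of stack is '[' (expected ']') → INVALID
Verdict: type mismatch at position 29: '}' closes '[' → no

Answer: no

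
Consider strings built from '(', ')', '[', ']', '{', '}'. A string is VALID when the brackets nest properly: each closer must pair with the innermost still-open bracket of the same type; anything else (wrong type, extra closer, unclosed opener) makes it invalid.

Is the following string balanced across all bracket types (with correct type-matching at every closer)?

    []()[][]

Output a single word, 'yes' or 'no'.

pos 0: push '['; stack = [
pos 1: ']' matches '['; pop; stack = (empty)
pos 2: push '('; stack = (
pos 3: ')' matches '('; pop; stack = (empty)
pos 4: push '['; stack = [
pos 5: ']' matches '['; pop; stack = (empty)
pos 6: push '['; stack = [
pos 7: ']' matches '['; pop; stack = (empty)
end: stack empty → VALID
Verdict: properly nested → yes

Answer: yes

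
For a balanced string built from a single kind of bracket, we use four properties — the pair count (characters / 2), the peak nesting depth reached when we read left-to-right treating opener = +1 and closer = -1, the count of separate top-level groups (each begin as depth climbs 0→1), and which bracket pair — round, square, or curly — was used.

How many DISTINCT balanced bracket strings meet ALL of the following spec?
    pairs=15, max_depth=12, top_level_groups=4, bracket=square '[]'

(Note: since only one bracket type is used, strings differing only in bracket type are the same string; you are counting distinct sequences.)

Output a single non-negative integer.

Spec: pairs=15 depth=12 groups=4
Count(depth <= 12) = 1188640
Count(depth <= 11) = 1188636
Count(depth == 12) = 1188640 - 1188636 = 4

Answer: 4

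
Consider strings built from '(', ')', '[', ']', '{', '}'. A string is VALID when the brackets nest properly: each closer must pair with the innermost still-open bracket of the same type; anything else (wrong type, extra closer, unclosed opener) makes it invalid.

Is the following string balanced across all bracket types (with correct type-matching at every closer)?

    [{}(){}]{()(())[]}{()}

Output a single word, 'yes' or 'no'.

Answer: yes

Derivation:
pos 0: push '['; stack = [
pos 1: push '{'; stack = [{
pos 2: '}' matches '{'; pop; stack = [
pos 3: push '('; stack = [(
pos 4: ')' matches '('; pop; stack = [
pos 5: push '{'; stack = [{
pos 6: '}' matches '{'; pop; stack = [
pos 7: ']' matches '['; pop; stack = (empty)
pos 8: push '{'; stack = {
pos 9: push '('; stack = {(
pos 10: ')' matches '('; pop; stack = {
pos 11: push '('; stack = {(
pos 12: push '('; stack = {((
pos 13: ')' matches '('; pop; stack = {(
pos 14: ')' matches '('; pop; stack = {
pos 15: push '['; stack = {[
pos 16: ']' matches '['; pop; stack = {
pos 17: '}' matches '{'; pop; stack = (empty)
pos 18: push '{'; stack = {
pos 19: push '('; stack = {(
pos 20: ')' matches '('; pop; stack = {
pos 21: '}' matches '{'; pop; stack = (empty)
end: stack empty → VALID
Verdict: properly nested → yes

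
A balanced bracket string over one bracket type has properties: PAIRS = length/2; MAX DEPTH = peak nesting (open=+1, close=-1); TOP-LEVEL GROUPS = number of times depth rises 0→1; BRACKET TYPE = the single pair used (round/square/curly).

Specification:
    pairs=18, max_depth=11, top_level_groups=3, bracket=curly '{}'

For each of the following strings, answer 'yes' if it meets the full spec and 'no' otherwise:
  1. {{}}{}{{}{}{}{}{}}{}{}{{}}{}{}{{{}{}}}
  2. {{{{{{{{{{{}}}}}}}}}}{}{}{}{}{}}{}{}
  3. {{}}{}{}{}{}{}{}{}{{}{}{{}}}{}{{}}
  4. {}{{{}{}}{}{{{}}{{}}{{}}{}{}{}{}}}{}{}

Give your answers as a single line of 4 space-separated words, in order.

Answer: no yes no no

Derivation:
String 1 '{{}}{}{{}{}{}{}{}}{}{}{{}}{}{}{{{}{}}}': depth seq [1 2 1 0 1 0 1 2 1 2 1 2 1 2 1 2 1 0 1 0 1 0 1 2 1 0 1 0 1 0 1 2 3 2 3 2 1 0]
  -> pairs=19 depth=3 groups=9 -> no
String 2 '{{{{{{{{{{{}}}}}}}}}}{}{}{}{}{}}{}{}': depth seq [1 2 3 4 5 6 7 8 9 10 11 10 9 8 7 6 5 4 3 2 1 2 1 2 1 2 1 2 1 2 1 0 1 0 1 0]
  -> pairs=18 depth=11 groups=3 -> yes
String 3 '{{}}{}{}{}{}{}{}{}{{}{}{{}}}{}{{}}': depth seq [1 2 1 0 1 0 1 0 1 0 1 0 1 0 1 0 1 0 1 2 1 2 1 2 3 2 1 0 1 0 1 2 1 0]
  -> pairs=17 depth=3 groups=11 -> no
String 4 '{}{{{}{}}{}{{{}}{{}}{{}}{}{}{}{}}}{}{}': depth seq [1 0 1 2 3 2 3 2 1 2 1 2 3 4 3 2 3 4 3 2 3 4 3 2 3 2 3 2 3 2 3 2 1 0 1 0 1 0]
  -> pairs=19 depth=4 groups=4 -> no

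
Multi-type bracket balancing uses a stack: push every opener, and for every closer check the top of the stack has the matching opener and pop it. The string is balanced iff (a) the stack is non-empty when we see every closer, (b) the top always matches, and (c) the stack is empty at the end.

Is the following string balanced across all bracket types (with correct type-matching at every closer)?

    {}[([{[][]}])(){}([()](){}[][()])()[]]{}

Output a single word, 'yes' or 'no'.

pos 0: push '{'; stack = {
pos 1: '}' matches '{'; pop; stack = (empty)
pos 2: push '['; stack = [
pos 3: push '('; stack = [(
pos 4: push '['; stack = [([
pos 5: push '{'; stack = [([{
pos 6: push '['; stack = [([{[
pos 7: ']' matches '['; pop; stack = [([{
pos 8: push '['; stack = [([{[
pos 9: ']' matches '['; pop; stack = [([{
pos 10: '}' matches '{'; pop; stack = [([
pos 11: ']' matches '['; pop; stack = [(
pos 12: ')' matches '('; pop; stack = [
pos 13: push '('; stack = [(
pos 14: ')' matches '('; pop; stack = [
pos 15: push '{'; stack = [{
pos 16: '}' matches '{'; pop; stack = [
pos 17: push '('; stack = [(
pos 18: push '['; stack = [([
pos 19: push '('; stack = [([(
pos 20: ')' matches '('; pop; stack = [([
pos 21: ']' matches '['; pop; stack = [(
pos 22: push '('; stack = [((
pos 23: ')' matches '('; pop; stack = [(
pos 24: push '{'; stack = [({
pos 25: '}' matches '{'; pop; stack = [(
pos 26: push '['; stack = [([
pos 27: ']' matches '['; pop; stack = [(
pos 28: push '['; stack = [([
pos 29: push '('; stack = [([(
pos 30: ')' matches '('; pop; stack = [([
pos 31: ']' matches '['; pop; stack = [(
pos 32: ')' matches '('; pop; stack = [
pos 33: push '('; stack = [(
pos 34: ')' matches '('; pop; stack = [
pos 35: push '['; stack = [[
pos 36: ']' matches '['; pop; stack = [
pos 37: ']' matches '['; pop; stack = (empty)
pos 38: push '{'; stack = {
pos 39: '}' matches '{'; pop; stack = (empty)
end: stack empty → VALID
Verdict: properly nested → yes

Answer: yes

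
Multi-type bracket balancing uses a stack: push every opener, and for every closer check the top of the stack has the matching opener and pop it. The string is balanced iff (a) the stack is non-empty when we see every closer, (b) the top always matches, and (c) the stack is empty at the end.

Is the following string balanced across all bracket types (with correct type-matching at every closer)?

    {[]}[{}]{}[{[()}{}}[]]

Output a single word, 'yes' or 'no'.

Answer: no

Derivation:
pos 0: push '{'; stack = {
pos 1: push '['; stack = {[
pos 2: ']' matches '['; pop; stack = {
pos 3: '}' matches '{'; pop; stack = (empty)
pos 4: push '['; stack = [
pos 5: push '{'; stack = [{
pos 6: '}' matches '{'; pop; stack = [
pos 7: ']' matches '['; pop; stack = (empty)
pos 8: push '{'; stack = {
pos 9: '}' matches '{'; pop; stack = (empty)
pos 10: push '['; stack = [
pos 11: push '{'; stack = [{
pos 12: push '['; stack = [{[
pos 13: push '('; stack = [{[(
pos 14: ')' matches '('; pop; stack = [{[
pos 15: saw closer '}' but top of stack is '[' (expected ']') → INVALID
Verdict: type mismatch at position 15: '}' closes '[' → no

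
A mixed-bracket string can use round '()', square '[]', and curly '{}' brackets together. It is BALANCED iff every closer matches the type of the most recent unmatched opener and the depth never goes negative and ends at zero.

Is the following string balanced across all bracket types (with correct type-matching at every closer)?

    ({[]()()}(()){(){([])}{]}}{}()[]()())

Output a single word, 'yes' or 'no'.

Answer: no

Derivation:
pos 0: push '('; stack = (
pos 1: push '{'; stack = ({
pos 2: push '['; stack = ({[
pos 3: ']' matches '['; pop; stack = ({
pos 4: push '('; stack = ({(
pos 5: ')' matches '('; pop; stack = ({
pos 6: push '('; stack = ({(
pos 7: ')' matches '('; pop; stack = ({
pos 8: '}' matches '{'; pop; stack = (
pos 9: push '('; stack = ((
pos 10: push '('; stack = (((
pos 11: ')' matches '('; pop; stack = ((
pos 12: ')' matches '('; pop; stack = (
pos 13: push '{'; stack = ({
pos 14: push '('; stack = ({(
pos 15: ')' matches '('; pop; stack = ({
pos 16: push '{'; stack = ({{
pos 17: push '('; stack = ({{(
pos 18: push '['; stack = ({{([
pos 19: ']' matches '['; pop; stack = ({{(
pos 20: ')' matches '('; pop; stack = ({{
pos 21: '}' matches '{'; pop; stack = ({
pos 22: push '{'; stack = ({{
pos 23: saw closer ']' but top of stack is '{' (expected '}') → INVALID
Verdict: type mismatch at position 23: ']' closes '{' → no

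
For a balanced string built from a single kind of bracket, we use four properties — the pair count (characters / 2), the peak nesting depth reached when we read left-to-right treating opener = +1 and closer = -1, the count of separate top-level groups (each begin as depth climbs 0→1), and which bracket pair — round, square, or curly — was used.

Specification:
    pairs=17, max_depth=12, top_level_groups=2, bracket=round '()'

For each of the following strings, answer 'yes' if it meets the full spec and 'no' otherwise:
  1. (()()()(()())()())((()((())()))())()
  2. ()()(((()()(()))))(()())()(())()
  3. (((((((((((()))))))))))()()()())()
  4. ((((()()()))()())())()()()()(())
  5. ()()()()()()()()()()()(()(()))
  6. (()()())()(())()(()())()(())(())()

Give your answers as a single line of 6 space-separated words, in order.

String 1 '(()()()(()())()())((()((())()))())()': depth seq [1 2 1 2 1 2 1 2 3 2 3 2 1 2 1 2 1 0 1 2 3 2 3 4 5 4 3 4 3 2 1 2 1 0 1 0]
  -> pairs=18 depth=5 groups=3 -> no
String 2 '()()(((()()(()))))(()())()(())()': depth seq [1 0 1 0 1 2 3 4 3 4 3 4 5 4 3 2 1 0 1 2 1 2 1 0 1 0 1 2 1 0 1 0]
  -> pairs=16 depth=5 groups=7 -> no
String 3 '(((((((((((()))))))))))()()()())()': depth seq [1 2 3 4 5 6 7 8 9 10 11 12 11 10 9 8 7 6 5 4 3 2 1 2 1 2 1 2 1 2 1 0 1 0]
  -> pairs=17 depth=12 groups=2 -> yes
String 4 '((((()()()))()())())()()()()(())': depth seq [1 2 3 4 5 4 5 4 5 4 3 2 3 2 3 2 1 2 1 0 1 0 1 0 1 0 1 0 1 2 1 0]
  -> pairs=16 depth=5 groups=6 -> no
String 5 '()()()()()()()()()()()(()(()))': depth seq [1 0 1 0 1 0 1 0 1 0 1 0 1 0 1 0 1 0 1 0 1 0 1 2 1 2 3 2 1 0]
  -> pairs=15 depth=3 groups=12 -> no
String 6 '(()()())()(())()(()())()(())(())()': depth seq [1 2 1 2 1 2 1 0 1 0 1 2 1 0 1 0 1 2 1 2 1 0 1 0 1 2 1 0 1 2 1 0 1 0]
  -> pairs=17 depth=2 groups=9 -> no

Answer: no no yes no no no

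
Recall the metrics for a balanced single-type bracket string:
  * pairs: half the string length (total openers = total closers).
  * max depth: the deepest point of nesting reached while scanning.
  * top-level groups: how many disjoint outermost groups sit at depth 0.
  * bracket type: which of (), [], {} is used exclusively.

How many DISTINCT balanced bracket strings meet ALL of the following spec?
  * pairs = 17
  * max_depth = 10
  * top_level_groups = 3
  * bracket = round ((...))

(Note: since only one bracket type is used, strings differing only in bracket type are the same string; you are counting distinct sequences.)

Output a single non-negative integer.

Spec: pairs=17 depth=10 groups=3
Count(depth <= 10) = 25603665
Count(depth <= 9) = 25387557
Count(depth == 10) = 25603665 - 25387557 = 216108

Answer: 216108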